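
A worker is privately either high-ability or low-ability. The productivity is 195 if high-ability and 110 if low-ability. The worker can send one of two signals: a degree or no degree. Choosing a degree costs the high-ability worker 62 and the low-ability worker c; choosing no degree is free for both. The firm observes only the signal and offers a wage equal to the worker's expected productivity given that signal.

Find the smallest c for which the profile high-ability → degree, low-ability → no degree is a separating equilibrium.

85

Under separation: degree → high-ability (pays 195); no degree → low-ability (pays 110).
High-ability: 195 − 62 = 133 ≥ 110 − 0 = 110. Holds regardless of c. ✓
Low-ability: 110 − 0 ≥ 195 − c, so c ≥ 195 − 110 = 85.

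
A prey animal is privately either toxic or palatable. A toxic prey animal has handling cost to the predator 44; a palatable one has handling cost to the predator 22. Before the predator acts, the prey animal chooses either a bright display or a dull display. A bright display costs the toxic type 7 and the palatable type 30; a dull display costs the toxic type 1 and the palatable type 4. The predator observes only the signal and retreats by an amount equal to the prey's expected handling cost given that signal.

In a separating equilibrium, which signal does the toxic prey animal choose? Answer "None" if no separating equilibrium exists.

bright display

Try toxic → bright display, palatable → dull display:
  Under separation the predator infers type exactly: bright display → toxic (pays 44), dull display → palatable (pays 22).
  Toxic: bright display gives 44 − 7 = 37; dull display gives 22 − 1 = 21. No deviation. ✓
  Palatable: dull display gives 22 − 4 = 18; bright display gives 44 − 30 = 14. No deviation. ✓
Both hold — the toxic type sends bright display.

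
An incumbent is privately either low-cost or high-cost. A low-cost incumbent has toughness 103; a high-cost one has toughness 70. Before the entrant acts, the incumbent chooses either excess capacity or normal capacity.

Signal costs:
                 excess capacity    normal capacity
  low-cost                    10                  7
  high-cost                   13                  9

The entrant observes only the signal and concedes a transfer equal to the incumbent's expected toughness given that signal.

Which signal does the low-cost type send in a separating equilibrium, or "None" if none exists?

None

Try low-cost → excess capacity, high-cost → normal capacity:
  If types separate, excess capacity earns payment 103 and normal capacity earns 70.
  Low-cost: excess capacity gives 103 − 10 = 93; normal capacity gives 70 − 7 = 63. No deviation. ✓
  High-cost: normal capacity gives 70 − 9 = 61; excess capacity gives 103 − 13 = 90. Would deviate. ✗
Try low-cost → normal capacity, high-cost → excess capacity:
  If types separate, normal capacity earns payment 103 and excess capacity earns 70.
  Low-cost: normal capacity gives 103 − 7 = 96; excess capacity gives 70 − 10 = 60. No deviation. ✓
  High-cost: excess capacity gives 70 − 13 = 57; normal capacity gives 103 − 9 = 94. Would deviate. ✗
Neither assignment is incentive-compatible.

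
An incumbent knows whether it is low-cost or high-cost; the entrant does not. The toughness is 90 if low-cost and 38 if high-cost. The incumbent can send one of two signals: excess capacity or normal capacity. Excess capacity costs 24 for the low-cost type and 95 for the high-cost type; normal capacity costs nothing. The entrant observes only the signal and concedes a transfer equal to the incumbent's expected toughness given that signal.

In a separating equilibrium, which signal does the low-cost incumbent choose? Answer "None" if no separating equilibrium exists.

Try low-cost → excess capacity, high-cost → normal capacity:
  Under separation the entrant infers type exactly: excess capacity → low-cost (pays 90), normal capacity → high-cost (pays 38).
  Low-cost: excess capacity gives 90 − 24 = 66; normal capacity gives 38 − 0 = 38. No deviation. ✓
  High-cost: normal capacity gives 38 − 0 = 38; excess capacity gives 90 − 95 = -5. No deviation. ✓
Both hold — the low-cost type sends excess capacity.

excess capacity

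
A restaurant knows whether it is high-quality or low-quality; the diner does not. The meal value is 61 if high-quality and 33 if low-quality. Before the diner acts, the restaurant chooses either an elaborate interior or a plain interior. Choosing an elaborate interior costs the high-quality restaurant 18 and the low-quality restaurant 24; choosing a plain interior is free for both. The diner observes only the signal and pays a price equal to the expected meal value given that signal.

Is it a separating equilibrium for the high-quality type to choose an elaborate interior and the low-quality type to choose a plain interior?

If types separate, elaborate interior earns payment 61 and plain interior earns 33.
High-quality: elaborate interior gives 61 − 18 = 43; plain interior gives 33 − 0 = 33. No deviation. ✓
Low-quality: plain interior gives 33 − 0 = 33; elaborate interior gives 61 − 24 = 37. Would deviate. ✗

No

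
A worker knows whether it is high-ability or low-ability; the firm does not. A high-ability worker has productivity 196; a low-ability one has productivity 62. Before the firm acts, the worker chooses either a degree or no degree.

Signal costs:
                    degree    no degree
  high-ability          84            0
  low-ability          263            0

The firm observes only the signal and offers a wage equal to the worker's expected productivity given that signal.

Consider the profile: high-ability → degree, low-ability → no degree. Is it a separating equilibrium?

Yes

If types separate, degree earns payment 196 and no degree earns 62.
High-ability: degree gives 196 − 84 = 112; no degree gives 62 − 0 = 62. No deviation. ✓
Low-ability: no degree gives 62 − 0 = 62; degree gives 196 − 263 = -67. No deviation. ✓
Both incentive constraints hold.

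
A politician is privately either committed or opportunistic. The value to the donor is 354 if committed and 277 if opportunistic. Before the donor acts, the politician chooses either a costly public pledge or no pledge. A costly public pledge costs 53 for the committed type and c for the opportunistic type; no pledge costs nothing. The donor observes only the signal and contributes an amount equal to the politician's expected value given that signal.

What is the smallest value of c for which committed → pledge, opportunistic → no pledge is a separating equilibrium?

77

Under separation: pledge → committed (pays 354); no pledge → opportunistic (pays 277).
Committed: 354 − 53 = 301 ≥ 277 − 0 = 277. Holds regardless of c. ✓
Opportunistic: 277 − 0 ≥ 354 − c, so c ≥ 354 − 277 = 77.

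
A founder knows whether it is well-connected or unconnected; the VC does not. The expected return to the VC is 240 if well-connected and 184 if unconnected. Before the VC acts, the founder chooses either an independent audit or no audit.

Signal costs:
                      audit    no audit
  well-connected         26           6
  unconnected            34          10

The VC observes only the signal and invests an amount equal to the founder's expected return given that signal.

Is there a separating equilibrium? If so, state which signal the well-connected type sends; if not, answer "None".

Try well-connected → audit, unconnected → no audit:
  Under separation the VC infers type exactly: audit → well-connected (pays 240), no audit → unconnected (pays 184).
  Well-connected: audit gives 240 − 26 = 214; no audit gives 184 − 6 = 178. No deviation. ✓
  Unconnected: no audit gives 184 − 10 = 174; audit gives 240 − 34 = 206. Would deviate. ✗
Try well-connected → no audit, unconnected → audit:
  Under separation the VC infers type exactly: no audit → well-connected (pays 240), audit → unconnected (pays 184).
  Well-connected: no audit gives 240 − 6 = 234; audit gives 184 − 26 = 158. No deviation. ✓
  Unconnected: audit gives 184 − 34 = 150; no audit gives 240 − 10 = 230. Would deviate. ✗
Neither assignment is incentive-compatible.

None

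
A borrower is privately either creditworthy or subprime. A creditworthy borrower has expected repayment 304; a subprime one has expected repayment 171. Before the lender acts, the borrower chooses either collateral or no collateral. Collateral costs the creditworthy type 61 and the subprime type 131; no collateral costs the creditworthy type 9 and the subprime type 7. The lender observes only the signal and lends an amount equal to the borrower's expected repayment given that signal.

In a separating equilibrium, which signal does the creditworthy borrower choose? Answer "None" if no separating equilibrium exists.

Try creditworthy → collateral, subprime → no collateral:
  If types separate, collateral earns payment 304 and no collateral earns 171.
  Creditworthy: collateral gives 304 − 61 = 243; no collateral gives 171 − 9 = 162. No deviation. ✓
  Subprime: no collateral gives 171 − 7 = 164; collateral gives 304 − 131 = 173. Would deviate. ✗
Try creditworthy → no collateral, subprime → collateral:
  If types separate, no collateral earns payment 304 and collateral earns 171.
  Creditworthy: no collateral gives 304 − 9 = 295; collateral gives 171 − 61 = 110. No deviation. ✓
  Subprime: collateral gives 171 − 131 = 40; no collateral gives 304 − 7 = 297. Would deviate. ✗
Neither assignment is incentive-compatible.

None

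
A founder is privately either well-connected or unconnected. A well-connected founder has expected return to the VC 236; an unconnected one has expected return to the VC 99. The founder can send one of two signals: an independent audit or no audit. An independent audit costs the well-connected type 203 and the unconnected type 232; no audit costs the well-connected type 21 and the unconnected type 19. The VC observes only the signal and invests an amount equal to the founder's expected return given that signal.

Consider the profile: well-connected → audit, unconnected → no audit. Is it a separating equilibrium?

No

Under separation the VC infers type exactly: audit → well-connected (pays 236), no audit → unconnected (pays 99).
Well-connected: audit gives 236 − 203 = 33; no audit gives 99 − 21 = 78. Would deviate. ✗
Unconnected: no audit gives 99 − 19 = 80; audit gives 236 − 232 = 4. No deviation. ✓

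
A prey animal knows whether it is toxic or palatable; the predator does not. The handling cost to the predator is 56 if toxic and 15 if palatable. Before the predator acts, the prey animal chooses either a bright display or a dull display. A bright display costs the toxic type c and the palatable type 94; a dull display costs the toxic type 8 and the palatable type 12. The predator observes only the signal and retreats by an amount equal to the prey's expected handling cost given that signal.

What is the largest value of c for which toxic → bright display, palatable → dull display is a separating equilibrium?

Under separation: bright display → toxic (pays 56); dull display → palatable (pays 15).
Palatable: 15 − 12 = 3 ≥ 56 − 94 = -38. Holds regardless of c. ✓
Toxic: 56 − c ≥ 15 − 8, so c ≤ 56 − 7 = 49.

49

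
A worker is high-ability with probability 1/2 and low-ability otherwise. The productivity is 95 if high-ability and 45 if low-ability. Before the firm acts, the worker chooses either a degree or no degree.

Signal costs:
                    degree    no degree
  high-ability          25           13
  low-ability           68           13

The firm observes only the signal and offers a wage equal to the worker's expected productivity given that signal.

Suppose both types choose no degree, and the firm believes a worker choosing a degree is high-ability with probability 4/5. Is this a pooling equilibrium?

No

On the equilibrium path (no degree) the firm holds the prior 1/2 and pays 1/2·95 + 1/2·45 = 70. Off-path (degree) belief 4/5 gives 4/5·95 + 1/5·45 = 85.
High-ability: no degree gives 70 − 13 = 57; degree gives 85 − 25 = 60. Deviates. ✗
Low-ability: no degree gives 70 − 13 = 57; degree gives 85 − 68 = 17. Stays. ✓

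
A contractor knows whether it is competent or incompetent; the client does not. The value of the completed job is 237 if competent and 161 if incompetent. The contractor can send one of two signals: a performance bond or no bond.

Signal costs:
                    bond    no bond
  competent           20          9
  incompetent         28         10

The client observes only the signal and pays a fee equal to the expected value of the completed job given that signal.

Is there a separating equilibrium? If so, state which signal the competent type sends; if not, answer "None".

Try competent → bond, incompetent → no bond:
  Under separation the client infers type exactly: bond → competent (pays 237), no bond → incompetent (pays 161).
  Competent: bond gives 237 − 20 = 217; no bond gives 161 − 9 = 152. No deviation. ✓
  Incompetent: no bond gives 161 − 10 = 151; bond gives 237 − 28 = 209. Would deviate. ✗
Try competent → no bond, incompetent → bond:
  Under separation the client infers type exactly: no bond → competent (pays 237), bond → incompetent (pays 161).
  Competent: no bond gives 237 − 9 = 228; bond gives 161 − 20 = 141. No deviation. ✓
  Incompetent: bond gives 161 − 28 = 133; no bond gives 237 − 10 = 227. Would deviate. ✗
Neither assignment is incentive-compatible.

None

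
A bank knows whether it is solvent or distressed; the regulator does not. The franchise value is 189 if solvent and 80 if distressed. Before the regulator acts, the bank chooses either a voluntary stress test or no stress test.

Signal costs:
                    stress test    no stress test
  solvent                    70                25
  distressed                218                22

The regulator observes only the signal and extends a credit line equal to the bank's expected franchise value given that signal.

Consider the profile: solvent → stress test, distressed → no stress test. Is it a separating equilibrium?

Yes

If types separate, stress test earns payment 189 and no stress test earns 80.
Solvent: stress test gives 189 − 70 = 119; no stress test gives 80 − 25 = 55. No deviation. ✓
Distressed: no stress test gives 80 − 22 = 58; stress test gives 189 − 218 = -29. No deviation. ✓
Neither type gains from mimicking the other.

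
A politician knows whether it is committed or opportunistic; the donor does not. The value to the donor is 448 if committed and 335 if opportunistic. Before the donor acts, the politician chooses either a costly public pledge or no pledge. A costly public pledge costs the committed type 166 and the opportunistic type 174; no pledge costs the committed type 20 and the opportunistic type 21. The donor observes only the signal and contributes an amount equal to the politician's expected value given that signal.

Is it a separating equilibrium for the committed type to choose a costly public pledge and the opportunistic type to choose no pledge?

No

If types separate, pledge earns payment 448 and no pledge earns 335.
Committed: pledge gives 448 − 166 = 282; no pledge gives 335 − 20 = 315. Would deviate. ✗
Opportunistic: no pledge gives 335 − 21 = 314; pledge gives 448 − 174 = 274. No deviation. ✓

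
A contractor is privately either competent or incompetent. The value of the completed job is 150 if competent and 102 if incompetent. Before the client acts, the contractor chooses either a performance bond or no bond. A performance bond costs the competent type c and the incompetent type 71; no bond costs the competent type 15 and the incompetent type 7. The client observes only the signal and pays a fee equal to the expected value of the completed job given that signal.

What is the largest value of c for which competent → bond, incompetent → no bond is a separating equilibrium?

63

Under separation: bond → competent (pays 150); no bond → incompetent (pays 102).
Incompetent: 102 − 7 = 95 ≥ 150 − 71 = 79. Holds regardless of c. ✓
Competent: 150 − c ≥ 102 − 15, so c ≤ 150 − 87 = 63.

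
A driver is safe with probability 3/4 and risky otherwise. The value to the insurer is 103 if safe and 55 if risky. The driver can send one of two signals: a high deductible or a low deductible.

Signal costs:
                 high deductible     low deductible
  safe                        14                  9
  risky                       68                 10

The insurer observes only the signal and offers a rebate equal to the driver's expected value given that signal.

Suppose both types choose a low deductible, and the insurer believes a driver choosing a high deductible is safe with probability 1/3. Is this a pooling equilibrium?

Yes

At the pooled signal (low deductible) the insurer holds the prior 3/4 and pays 3/4·103 + 1/4·55 = 91. Off-path (high deductible) belief 1/3 gives 1/3·103 + 2/3·55 = 71.
Safe: low deductible gives 91 − 9 = 82; high deductible gives 71 − 14 = 57. Stays. ✓
Risky: low deductible gives 91 − 10 = 81; high deductible gives 71 − 68 = 3. Stays. ✓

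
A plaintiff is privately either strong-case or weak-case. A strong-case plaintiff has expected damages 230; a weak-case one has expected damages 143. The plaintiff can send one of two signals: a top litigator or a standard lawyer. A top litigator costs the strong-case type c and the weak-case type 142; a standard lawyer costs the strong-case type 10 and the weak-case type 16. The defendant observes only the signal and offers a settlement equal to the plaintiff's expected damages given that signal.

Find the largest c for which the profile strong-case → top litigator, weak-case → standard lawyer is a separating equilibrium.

Under separation: top litigator → strong-case (pays 230); standard lawyer → weak-case (pays 143).
Weak-case: 143 − 16 = 127 ≥ 230 − 142 = 88. Holds regardless of c. ✓
Strong-case: 230 − c ≥ 143 − 10, so c ≤ 230 − 133 = 97.

97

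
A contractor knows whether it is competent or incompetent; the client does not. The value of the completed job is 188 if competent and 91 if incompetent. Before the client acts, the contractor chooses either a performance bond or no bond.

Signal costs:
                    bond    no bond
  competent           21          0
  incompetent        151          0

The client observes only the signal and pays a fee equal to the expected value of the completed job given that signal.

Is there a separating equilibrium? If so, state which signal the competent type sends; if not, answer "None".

Try competent → bond, incompetent → no bond:
  Under separation the client infers type exactly: bond → competent (pays 188), no bond → incompetent (pays 91).
  Competent: bond gives 188 − 21 = 167; no bond gives 91 − 0 = 91. No deviation. ✓
  Incompetent: no bond gives 91 − 0 = 91; bond gives 188 − 151 = 37. No deviation. ✓
Both hold — the competent type sends bond.

bond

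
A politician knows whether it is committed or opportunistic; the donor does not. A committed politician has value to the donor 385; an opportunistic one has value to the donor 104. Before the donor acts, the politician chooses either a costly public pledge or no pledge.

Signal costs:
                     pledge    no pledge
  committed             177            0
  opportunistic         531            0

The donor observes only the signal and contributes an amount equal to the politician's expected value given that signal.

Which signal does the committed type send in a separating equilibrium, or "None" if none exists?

pledge

Try committed → pledge, opportunistic → no pledge:
  Under separation the donor infers type exactly: pledge → committed (pays 385), no pledge → opportunistic (pays 104).
  Committed: pledge gives 385 − 177 = 208; no pledge gives 104 − 0 = 104. No deviation. ✓
  Opportunistic: no pledge gives 104 − 0 = 104; pledge gives 385 − 531 = -146. No deviation. ✓
Both hold — the committed type sends pledge.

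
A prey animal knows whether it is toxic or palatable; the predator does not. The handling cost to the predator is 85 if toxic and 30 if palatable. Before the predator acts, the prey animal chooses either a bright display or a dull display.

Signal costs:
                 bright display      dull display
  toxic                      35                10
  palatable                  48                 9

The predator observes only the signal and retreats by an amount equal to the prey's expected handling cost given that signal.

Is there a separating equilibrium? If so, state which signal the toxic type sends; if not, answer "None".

Try toxic → bright display, palatable → dull display:
  Under separation the predator infers type exactly: bright display → toxic (pays 85), dull display → palatable (pays 30).
  Toxic: bright display gives 85 − 35 = 50; dull display gives 30 − 10 = 20. No deviation. ✓
  Palatable: dull display gives 30 − 9 = 21; bright display gives 85 − 48 = 37. Would deviate. ✗
Try toxic → dull display, palatable → bright display:
  Under separation the predator infers type exactly: dull display → toxic (pays 85), bright display → palatable (pays 30).
  Toxic: dull display gives 85 − 10 = 75; bright display gives 30 − 35 = -5. No deviation. ✓
  Palatable: bright display gives 30 − 48 = -18; dull display gives 85 − 9 = 76. Would deviate. ✗
Neither assignment is incentive-compatible.

None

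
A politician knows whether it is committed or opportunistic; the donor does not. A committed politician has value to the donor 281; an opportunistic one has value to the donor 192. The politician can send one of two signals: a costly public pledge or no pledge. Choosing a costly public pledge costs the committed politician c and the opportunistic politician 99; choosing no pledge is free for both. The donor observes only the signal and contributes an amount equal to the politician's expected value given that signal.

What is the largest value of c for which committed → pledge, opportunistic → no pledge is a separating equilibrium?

Under separation: pledge → committed (pays 281); no pledge → opportunistic (pays 192).
Opportunistic: 192 − 0 = 192 ≥ 281 − 99 = 182. Holds regardless of c. ✓
Committed: 281 − c ≥ 192 − 0, so c ≤ 281 − 192 = 89.

89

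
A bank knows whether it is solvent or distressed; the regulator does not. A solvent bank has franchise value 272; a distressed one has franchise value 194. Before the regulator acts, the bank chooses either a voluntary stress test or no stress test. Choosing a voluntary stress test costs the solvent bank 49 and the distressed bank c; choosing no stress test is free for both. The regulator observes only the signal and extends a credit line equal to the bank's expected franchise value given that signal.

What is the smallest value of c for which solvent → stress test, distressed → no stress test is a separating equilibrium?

Under separation: stress test → solvent (pays 272); no stress test → distressed (pays 194).
Solvent: 272 − 49 = 223 ≥ 194 − 0 = 194. Holds regardless of c. ✓
Distressed: 194 − 0 ≥ 272 − c, so c ≥ 272 − 194 = 78.

78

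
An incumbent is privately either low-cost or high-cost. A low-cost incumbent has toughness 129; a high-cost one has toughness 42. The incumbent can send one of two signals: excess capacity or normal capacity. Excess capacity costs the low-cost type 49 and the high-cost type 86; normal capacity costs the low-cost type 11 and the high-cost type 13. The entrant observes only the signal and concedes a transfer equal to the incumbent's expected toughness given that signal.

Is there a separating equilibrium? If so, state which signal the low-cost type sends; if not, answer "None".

Try low-cost → excess capacity, high-cost → normal capacity:
  If types separate, excess capacity earns payment 129 and normal capacity earns 42.
  Low-cost: excess capacity gives 129 − 49 = 80; normal capacity gives 42 − 11 = 31. No deviation. ✓
  High-cost: normal capacity gives 42 − 13 = 29; excess capacity gives 129 − 86 = 43. Would deviate. ✗
Try low-cost → normal capacity, high-cost → excess capacity:
  If types separate, normal capacity earns payment 129 and excess capacity earns 42.
  Low-cost: normal capacity gives 129 − 11 = 118; excess capacity gives 42 − 49 = -7. No deviation. ✓
  High-cost: excess capacity gives 42 − 86 = -44; normal capacity gives 129 − 13 = 116. Would deviate. ✗
Neither assignment is incentive-compatible.

None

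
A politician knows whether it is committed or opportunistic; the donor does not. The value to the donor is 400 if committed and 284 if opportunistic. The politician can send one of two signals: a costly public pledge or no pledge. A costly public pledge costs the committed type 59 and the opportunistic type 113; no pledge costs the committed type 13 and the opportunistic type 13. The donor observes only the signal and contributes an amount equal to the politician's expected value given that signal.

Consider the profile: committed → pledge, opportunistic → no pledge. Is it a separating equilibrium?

If types separate, pledge earns payment 400 and no pledge earns 284.
Committed: pledge gives 400 − 59 = 341; no pledge gives 284 − 13 = 271. No deviation. ✓
Opportunistic: no pledge gives 284 − 13 = 271; pledge gives 400 − 113 = 287. Would deviate. ✗

No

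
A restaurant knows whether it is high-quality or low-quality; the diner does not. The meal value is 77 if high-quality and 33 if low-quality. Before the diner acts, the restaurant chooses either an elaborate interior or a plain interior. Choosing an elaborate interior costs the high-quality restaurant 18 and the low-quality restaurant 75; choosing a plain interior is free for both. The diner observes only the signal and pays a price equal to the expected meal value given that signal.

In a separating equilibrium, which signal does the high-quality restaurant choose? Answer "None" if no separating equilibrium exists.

elaborate interior

Try high-quality → elaborate interior, low-quality → plain interior:
  If types separate, elaborate interior earns payment 77 and plain interior earns 33.
  High-quality: elaborate interior gives 77 − 18 = 59; plain interior gives 33 − 0 = 33. No deviation. ✓
  Low-quality: plain interior gives 33 − 0 = 33; elaborate interior gives 77 − 75 = 2. No deviation. ✓
Both hold — the high-quality type sends elaborate interior.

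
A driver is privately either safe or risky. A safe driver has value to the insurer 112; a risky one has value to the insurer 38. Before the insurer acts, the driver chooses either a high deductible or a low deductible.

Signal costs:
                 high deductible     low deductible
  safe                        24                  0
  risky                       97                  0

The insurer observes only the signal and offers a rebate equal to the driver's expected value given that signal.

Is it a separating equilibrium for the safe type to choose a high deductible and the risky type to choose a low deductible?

If types separate, high deductible earns payment 112 and low deductible earns 38.
Safe: high deductible gives 112 − 24 = 88; low deductible gives 38 − 0 = 38. No deviation. ✓
Risky: low deductible gives 38 − 0 = 38; high deductible gives 112 − 97 = 15. No deviation. ✓
Neither type gains from mimicking the other.

Yes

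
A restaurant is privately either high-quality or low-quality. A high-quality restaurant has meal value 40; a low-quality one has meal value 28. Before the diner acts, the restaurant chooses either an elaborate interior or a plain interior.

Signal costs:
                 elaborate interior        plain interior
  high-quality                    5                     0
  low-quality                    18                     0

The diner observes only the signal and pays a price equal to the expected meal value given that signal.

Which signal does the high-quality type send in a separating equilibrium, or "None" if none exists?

elaborate interior

Try high-quality → elaborate interior, low-quality → plain interior:
  Under separation the diner infers type exactly: elaborate interior → high-quality (pays 40), plain interior → low-quality (pays 28).
  High-quality: elaborate interior gives 40 − 5 = 35; plain interior gives 28 − 0 = 28. No deviation. ✓
  Low-quality: plain interior gives 28 − 0 = 28; elaborate interior gives 40 − 18 = 22. No deviation. ✓
Both hold — the high-quality type sends elaborate interior.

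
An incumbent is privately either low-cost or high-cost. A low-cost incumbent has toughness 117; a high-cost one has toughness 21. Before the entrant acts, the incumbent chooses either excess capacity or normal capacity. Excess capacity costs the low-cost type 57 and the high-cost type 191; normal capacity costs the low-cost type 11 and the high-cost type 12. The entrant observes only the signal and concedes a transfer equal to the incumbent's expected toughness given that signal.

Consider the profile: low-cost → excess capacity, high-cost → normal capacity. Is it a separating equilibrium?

If types separate, excess capacity earns payment 117 and normal capacity earns 21.
Low-cost: excess capacity gives 117 − 57 = 60; normal capacity gives 21 − 11 = 10. No deviation. ✓
High-cost: normal capacity gives 21 − 12 = 9; excess capacity gives 117 − 191 = -74. No deviation. ✓
Both incentive constraints hold.

Yes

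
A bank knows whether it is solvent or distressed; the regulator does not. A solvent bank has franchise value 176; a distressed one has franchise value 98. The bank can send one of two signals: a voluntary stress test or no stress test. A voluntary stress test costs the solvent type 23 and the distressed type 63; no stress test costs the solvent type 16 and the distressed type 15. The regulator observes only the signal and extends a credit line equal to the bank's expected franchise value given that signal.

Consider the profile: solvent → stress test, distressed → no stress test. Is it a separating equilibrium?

No

If types separate, stress test earns payment 176 and no stress test earns 98.
Solvent: stress test gives 176 − 23 = 153; no stress test gives 98 − 16 = 82. No deviation. ✓
Distressed: no stress test gives 98 − 15 = 83; stress test gives 176 − 63 = 113. Would deviate. ✗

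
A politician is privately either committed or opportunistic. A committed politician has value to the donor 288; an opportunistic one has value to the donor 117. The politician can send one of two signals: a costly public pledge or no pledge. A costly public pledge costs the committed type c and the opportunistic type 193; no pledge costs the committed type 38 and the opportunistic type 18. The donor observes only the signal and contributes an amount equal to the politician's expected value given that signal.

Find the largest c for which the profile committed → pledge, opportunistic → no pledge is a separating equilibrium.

Under separation: pledge → committed (pays 288); no pledge → opportunistic (pays 117).
Opportunistic: 117 − 18 = 99 ≥ 288 − 193 = 95. Holds regardless of c. ✓
Committed: 288 − c ≥ 117 − 38, so c ≤ 288 − 79 = 209.

209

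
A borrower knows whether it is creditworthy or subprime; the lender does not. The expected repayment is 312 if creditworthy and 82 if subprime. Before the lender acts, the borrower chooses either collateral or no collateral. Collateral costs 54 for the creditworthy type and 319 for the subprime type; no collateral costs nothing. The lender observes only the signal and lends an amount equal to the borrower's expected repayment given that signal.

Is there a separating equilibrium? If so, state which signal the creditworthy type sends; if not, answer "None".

Try creditworthy → collateral, subprime → no collateral:
  If types separate, collateral earns payment 312 and no collateral earns 82.
  Creditworthy: collateral gives 312 − 54 = 258; no collateral gives 82 − 0 = 82. No deviation. ✓
  Subprime: no collateral gives 82 − 0 = 82; collateral gives 312 − 319 = -7. No deviation. ✓
Both hold — the creditworthy type sends collateral.

collateral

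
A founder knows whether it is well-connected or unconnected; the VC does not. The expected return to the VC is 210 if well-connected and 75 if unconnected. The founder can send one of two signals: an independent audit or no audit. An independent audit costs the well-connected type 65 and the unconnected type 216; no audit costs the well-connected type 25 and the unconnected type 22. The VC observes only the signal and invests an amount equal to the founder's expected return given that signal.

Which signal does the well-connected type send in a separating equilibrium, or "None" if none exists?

audit

Try well-connected → audit, unconnected → no audit:
  If types separate, audit earns payment 210 and no audit earns 75.
  Well-connected: audit gives 210 − 65 = 145; no audit gives 75 − 25 = 50. No deviation. ✓
  Unconnected: no audit gives 75 − 22 = 53; audit gives 210 − 216 = -6. No deviation. ✓
Both hold — the well-connected type sends audit.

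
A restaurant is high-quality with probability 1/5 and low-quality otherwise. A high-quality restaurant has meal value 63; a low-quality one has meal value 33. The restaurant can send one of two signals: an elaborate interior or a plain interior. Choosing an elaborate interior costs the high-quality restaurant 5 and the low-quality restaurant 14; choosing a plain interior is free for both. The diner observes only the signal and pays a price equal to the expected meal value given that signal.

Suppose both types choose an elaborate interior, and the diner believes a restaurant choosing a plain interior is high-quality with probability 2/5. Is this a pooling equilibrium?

At the pooled signal (elaborate interior) the diner holds the prior 1/5 and pays 1/5·63 + 4/5·33 = 39. Off-path (plain interior) belief 2/5 gives 2/5·63 + 3/5·33 = 45.
High-quality: elaborate interior gives 39 − 5 = 34; plain interior gives 45 − 0 = 45. Deviates. ✗
Low-quality: elaborate interior gives 39 − 14 = 25; plain interior gives 45 − 0 = 45. Deviates. ✗

No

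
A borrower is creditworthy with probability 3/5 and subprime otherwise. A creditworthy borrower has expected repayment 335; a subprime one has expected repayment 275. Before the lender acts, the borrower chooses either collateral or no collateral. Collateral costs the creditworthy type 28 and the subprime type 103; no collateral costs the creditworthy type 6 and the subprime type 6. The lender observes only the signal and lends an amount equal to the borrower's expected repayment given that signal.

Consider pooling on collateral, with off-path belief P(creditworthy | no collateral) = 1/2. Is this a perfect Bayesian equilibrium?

No

On the equilibrium path (collateral) the lender holds the prior 3/5 and pays 3/5·335 + 2/5·275 = 311. Off-path (no collateral) belief 1/2 gives 1/2·335 + 1/2·275 = 305.
Creditworthy: collateral gives 311 − 28 = 283; no collateral gives 305 − 6 = 299. Deviates. ✗
Subprime: collateral gives 311 − 103 = 208; no collateral gives 305 − 6 = 299. Deviates. ✗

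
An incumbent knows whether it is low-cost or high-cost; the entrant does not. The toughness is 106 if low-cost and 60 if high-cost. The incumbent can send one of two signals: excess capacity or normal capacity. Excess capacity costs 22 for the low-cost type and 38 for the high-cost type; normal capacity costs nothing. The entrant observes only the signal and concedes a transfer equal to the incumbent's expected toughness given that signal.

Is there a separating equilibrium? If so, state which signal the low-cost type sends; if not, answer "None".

Try low-cost → excess capacity, high-cost → normal capacity:
  Under separation the entrant infers type exactly: excess capacity → low-cost (pays 106), normal capacity → high-cost (pays 60).
  Low-cost: excess capacity gives 106 − 22 = 84; normal capacity gives 60 − 0 = 60. No deviation. ✓
  High-cost: normal capacity gives 60 − 0 = 60; excess capacity gives 106 − 38 = 68. Would deviate. ✗
Try low-cost → normal capacity, high-cost → excess capacity:
  Under separation the entrant infers type exactly: normal capacity → low-cost (pays 106), excess capacity → high-cost (pays 60).
  Low-cost: normal capacity gives 106 − 0 = 106; excess capacity gives 60 − 22 = 38. No deviation. ✓
  High-cost: excess capacity gives 60 − 38 = 22; normal capacity gives 106 − 0 = 106. Would deviate. ✗
Neither assignment is incentive-compatible.

None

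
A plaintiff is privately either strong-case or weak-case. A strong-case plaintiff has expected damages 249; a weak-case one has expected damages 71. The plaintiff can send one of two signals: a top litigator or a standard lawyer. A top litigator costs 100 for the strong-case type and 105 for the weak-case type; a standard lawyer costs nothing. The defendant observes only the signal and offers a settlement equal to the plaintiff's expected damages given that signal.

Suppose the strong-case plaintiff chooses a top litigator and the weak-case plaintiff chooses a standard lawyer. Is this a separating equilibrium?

No

Under separation the defendant infers type exactly: top litigator → strong-case (pays 249), standard lawyer → weak-case (pays 71).
Strong-case: top litigator gives 249 − 100 = 149; standard lawyer gives 71 − 0 = 71. No deviation. ✓
Weak-case: standard lawyer gives 71 − 0 = 71; top litigator gives 249 − 105 = 144. Would deviate. ✗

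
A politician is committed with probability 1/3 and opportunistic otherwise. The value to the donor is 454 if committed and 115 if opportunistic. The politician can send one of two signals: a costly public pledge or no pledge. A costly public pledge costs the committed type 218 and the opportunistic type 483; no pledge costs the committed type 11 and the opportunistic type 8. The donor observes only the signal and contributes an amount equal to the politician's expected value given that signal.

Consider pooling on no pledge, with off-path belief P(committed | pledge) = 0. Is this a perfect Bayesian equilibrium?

Yes

At the pooled signal (no pledge) the donor holds the prior 1/3 and pays 1/3·454 + 2/3·115 = 228. Off-path (pledge) belief 0 gives 0·454 + 1·115 = 115.
Committed: no pledge gives 228 − 11 = 217; pledge gives 115 − 218 = -103. Stays. ✓
Opportunistic: no pledge gives 228 − 8 = 220; pledge gives 115 − 483 = -368. Stays. ✓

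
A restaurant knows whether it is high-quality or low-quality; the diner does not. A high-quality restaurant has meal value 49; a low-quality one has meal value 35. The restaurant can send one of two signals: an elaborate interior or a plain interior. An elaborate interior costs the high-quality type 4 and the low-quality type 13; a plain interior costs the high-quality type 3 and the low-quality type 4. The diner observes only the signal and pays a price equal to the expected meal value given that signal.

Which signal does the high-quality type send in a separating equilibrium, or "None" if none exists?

Try high-quality → elaborate interior, low-quality → plain interior:
  Under separation the diner infers type exactly: elaborate interior → high-quality (pays 49), plain interior → low-quality (pays 35).
  High-quality: elaborate interior gives 49 − 4 = 45; plain interior gives 35 − 3 = 32. No deviation. ✓
  Low-quality: plain interior gives 35 − 4 = 31; elaborate interior gives 49 − 13 = 36. Would deviate. ✗
Try high-quality → plain interior, low-quality → elaborate interior:
  Under separation the diner infers type exactly: plain interior → high-quality (pays 49), elaborate interior → low-quality (pays 35).
  High-quality: plain interior gives 49 − 3 = 46; elaborate interior gives 35 − 4 = 31. No deviation. ✓
  Low-quality: elaborate interior gives 35 − 13 = 22; plain interior gives 49 − 4 = 45. Would deviate. ✗
Neither assignment is incentive-compatible.

None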